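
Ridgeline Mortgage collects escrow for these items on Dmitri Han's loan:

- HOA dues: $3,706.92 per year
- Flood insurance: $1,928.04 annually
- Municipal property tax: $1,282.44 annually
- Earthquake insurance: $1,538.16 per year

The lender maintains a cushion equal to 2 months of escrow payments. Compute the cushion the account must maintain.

HOA dues — $3,706.92 annually
Flood insurance — $1,928.04 annually
Municipal property tax — $1,282.44 annually
Earthquake insurance — $1,538.16 annually
Yearly total = $8,455.56
Monthly = $8,455.56 / 12 = $704.63
Cushion = 2 × $704.63 = $1,409.26

$1,409.26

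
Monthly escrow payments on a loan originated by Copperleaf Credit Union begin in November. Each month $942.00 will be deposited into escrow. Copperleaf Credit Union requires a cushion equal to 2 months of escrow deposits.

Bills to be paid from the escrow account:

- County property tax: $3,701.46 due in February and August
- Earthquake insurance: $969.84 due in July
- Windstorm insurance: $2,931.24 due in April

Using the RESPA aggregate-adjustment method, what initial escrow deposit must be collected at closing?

$3,768.00

Cushion = 2 × $942.00 = $1,884.00
Trial balance (start $0, +$942.00 each month, − disbursements):
  Nov: +$942.00 → $942.00
  Dec: +$942.00 → $1,884.00
  Jan: +$942.00 → $2,826.00
  Feb: +$942.00 − $3,701.46 → $66.54
  Mar: +$942.00 → $1,008.54
  Apr: +$942.00 − $2,931.24 → -$980.70
  May: +$942.00 → -$38.70
  Jun: +$942.00 → $903.30
  Jul: +$942.00 − $969.84 → $875.46
  Aug: +$942.00 − $3,701.46 → -$1,884.00
  Sep: +$942.00 → -$942.00
  Oct: +$942.00 → $0.00
Lowest trial balance = -$1,884.00 (Aug)
Initial deposit = cushion − low point = $1,884.00 − (-$1,884.00) = $3,768.00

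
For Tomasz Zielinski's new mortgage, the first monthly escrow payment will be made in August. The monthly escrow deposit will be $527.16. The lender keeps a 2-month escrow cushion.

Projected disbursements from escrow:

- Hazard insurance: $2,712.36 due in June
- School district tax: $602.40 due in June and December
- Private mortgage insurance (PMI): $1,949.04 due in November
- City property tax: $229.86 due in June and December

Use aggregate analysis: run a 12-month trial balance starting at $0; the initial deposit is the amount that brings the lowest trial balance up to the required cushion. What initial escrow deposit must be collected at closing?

Cushion = 2 × $527.16 = $1,054.32
Trial balance (start $0, +$527.16 each month, − disbursements):
  Aug: +$527.16 → $527.16
  Sep: +$527.16 → $1,054.32
  Oct: +$527.16 → $1,581.48
  Nov: +$527.16 − $1,949.04 → $159.60
  Dec: +$527.16 − $832.26 → -$145.50
  Jan: +$527.16 → $381.66
  Feb: +$527.16 → $908.82
  Mar: +$527.16 → $1,435.98
  Apr: +$527.16 → $1,963.14
  May: +$527.16 → $2,490.30
  Jun: +$527.16 − $3,544.62 → -$527.16
  Jul: +$527.16 → $0.00
Lowest trial balance = -$527.16 (Jun)
Initial deposit = cushion − low point = $1,054.32 − (-$527.16) = $1,581.48

$1,581.48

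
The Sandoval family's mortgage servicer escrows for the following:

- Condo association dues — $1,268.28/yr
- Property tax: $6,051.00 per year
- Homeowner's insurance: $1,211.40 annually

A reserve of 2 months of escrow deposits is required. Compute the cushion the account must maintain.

Condo association dues — $1,268.28 annually
Property tax — $6,051.00 annually
Homeowner's insurance — $1,211.40 annually
Yearly total = $8,530.68
Monthly escrow = $8,530.68 ÷ 12 = $710.89
Required cushion = 2 × $710.89 = $1,421.78

$1,421.78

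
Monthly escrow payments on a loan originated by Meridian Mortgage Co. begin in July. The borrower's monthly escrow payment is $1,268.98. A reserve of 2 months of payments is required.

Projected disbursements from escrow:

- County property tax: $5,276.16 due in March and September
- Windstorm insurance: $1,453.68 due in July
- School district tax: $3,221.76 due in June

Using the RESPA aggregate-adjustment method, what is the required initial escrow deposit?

Cushion = 2 × $1,268.98 = $2,537.96
Trial balance (start $0, +$1,268.98 each month, − disbursements):
  Jul: +$1,268.98 − $1,453.68 → -$184.70
  Aug: +$1,268.98 → $1,084.28
  Sep: +$1,268.98 − $5,276.16 → -$2,922.90
  Oct: +$1,268.98 → -$1,653.92
  Nov: +$1,268.98 → -$384.94
  Dec: +$1,268.98 → $884.04
  Jan: +$1,268.98 → $2,153.02
  Feb: +$1,268.98 → $3,422.00
  Mar: +$1,268.98 − $5,276.16 → -$585.18
  Apr: +$1,268.98 → $683.80
  May: +$1,268.98 → $1,952.78
  Jun: +$1,268.98 − $3,221.76 → $0.00
Lowest trial balance = -$2,922.90 (Sep)
Initial deposit = cushion − low point = $2,537.96 − (-$2,922.90) = $5,460.86

$5,460.86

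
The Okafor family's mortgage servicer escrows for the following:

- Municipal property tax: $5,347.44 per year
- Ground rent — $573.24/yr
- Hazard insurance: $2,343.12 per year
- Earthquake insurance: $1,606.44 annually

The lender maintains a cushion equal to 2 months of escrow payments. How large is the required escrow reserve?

$1,645.04

Municipal property tax — $5,347.44 per year
Ground rent — $573.24 per year
Hazard insurance — $2,343.12 per year
Earthquake insurance — $1,606.44 per year
Yearly total = $9,870.24
Monthly = $9,870.24 ÷ 12 = $822.52
Required cushion = 2 × $822.52 = $1,645.04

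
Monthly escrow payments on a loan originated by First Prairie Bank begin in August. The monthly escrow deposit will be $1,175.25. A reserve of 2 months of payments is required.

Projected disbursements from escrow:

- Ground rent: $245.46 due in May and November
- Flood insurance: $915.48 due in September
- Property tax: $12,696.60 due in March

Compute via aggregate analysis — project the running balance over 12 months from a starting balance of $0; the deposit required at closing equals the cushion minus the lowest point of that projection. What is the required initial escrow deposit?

Cushion = 2 × $1,175.25 = $2,350.50
Trial balance (start $0, +$1,175.25 each month, − disbursements):
  Aug: +$1,175.25 → $1,175.25
  Sep: +$1,175.25 − $915.48 → $1,435.02
  Oct: +$1,175.25 → $2,610.27
  Nov: +$1,175.25 − $245.46 → $3,540.06
  Dec: +$1,175.25 → $4,715.31
  Jan: +$1,175.25 → $5,890.56
  Feb: +$1,175.25 → $7,065.81
  Mar: +$1,175.25 − $12,696.60 → -$4,455.54
  Apr: +$1,175.25 → -$3,280.29
  May: +$1,175.25 − $245.46 → -$2,350.50
  Jun: +$1,175.25 → -$1,175.25
  Jul: +$1,175.25 → $0.00
Lowest trial balance = -$4,455.54 (Mar)
Initial deposit = cushion − low point = $2,350.50 − (-$4,455.54) = $6,806.04

$6,806.04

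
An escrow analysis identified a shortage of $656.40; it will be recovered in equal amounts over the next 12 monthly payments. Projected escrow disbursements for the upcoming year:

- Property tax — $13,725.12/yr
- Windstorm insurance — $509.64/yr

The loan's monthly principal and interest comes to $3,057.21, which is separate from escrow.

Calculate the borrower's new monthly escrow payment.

$1,240.93

Property tax: $13,725.12/yr
Windstorm insurance: $509.64/yr
Total annual escrow = $13,725.12 + $509.64 = $14,234.76
Per month = $14,234.76 ÷ 12 = $1,186.23
Shortage per month = $656.40 ÷ 12 = $54.70
Adjusted monthly = $1,186.23 + $54.70 = $1,240.93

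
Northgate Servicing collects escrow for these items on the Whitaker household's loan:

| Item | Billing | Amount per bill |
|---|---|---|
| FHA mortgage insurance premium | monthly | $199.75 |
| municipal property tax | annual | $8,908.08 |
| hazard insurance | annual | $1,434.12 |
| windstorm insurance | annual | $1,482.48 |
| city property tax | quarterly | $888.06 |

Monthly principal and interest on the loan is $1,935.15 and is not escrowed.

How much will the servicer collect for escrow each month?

$1,481.16

FHA mortgage insurance premium: $199.75 × 12 = $2,397.00
Municipal property tax: $8,908.08
Hazard insurance: $1,434.12
Windstorm insurance: $1,482.48
City property tax: $888.06 × 4 = $3,552.24
Yearly total = $2,397.00 + $8,908.08 + $1,434.12 + $1,482.48 + $3,552.24 = $17,773.92
Base monthly escrow = $17,773.92 ÷ 12 = $1,481.16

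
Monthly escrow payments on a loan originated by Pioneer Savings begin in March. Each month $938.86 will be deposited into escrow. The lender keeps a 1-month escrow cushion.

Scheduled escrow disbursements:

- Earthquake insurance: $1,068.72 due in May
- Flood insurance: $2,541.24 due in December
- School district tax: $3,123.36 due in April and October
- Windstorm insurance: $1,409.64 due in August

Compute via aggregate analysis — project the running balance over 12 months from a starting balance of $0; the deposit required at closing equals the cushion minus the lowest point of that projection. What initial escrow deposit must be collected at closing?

$2,816.58

Cushion = 1 × $938.86 = $938.86
Trial balance (start $0, +$938.86 each month, − disbursements):
  Mar: +$938.86 → $938.86
  Apr: +$938.86 − $3,123.36 → -$1,245.64
  May: +$938.86 − $1,068.72 → -$1,375.50
  Jun: +$938.86 → -$436.64
  Jul: +$938.86 → $502.22
  Aug: +$938.86 − $1,409.64 → $31.44
  Sep: +$938.86 → $970.30
  Oct: +$938.86 − $3,123.36 → -$1,214.20
  Nov: +$938.86 → -$275.34
  Dec: +$938.86 − $2,541.24 → -$1,877.72
  Jan: +$938.86 → -$938.86
  Feb: +$938.86 → $0.00
Lowest trial balance = -$1,877.72 (Dec)
Initial deposit = cushion − low point = $938.86 − (-$1,877.72) = $2,816.58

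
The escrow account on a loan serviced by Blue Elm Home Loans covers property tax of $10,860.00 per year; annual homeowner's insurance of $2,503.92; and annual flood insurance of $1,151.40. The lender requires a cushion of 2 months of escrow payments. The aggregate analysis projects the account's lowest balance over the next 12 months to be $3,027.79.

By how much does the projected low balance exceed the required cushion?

Property tax — $10,860.00 annually
Homeowner's insurance — $2,503.92 annually
Flood insurance — $1,151.40 annually
Combined annual = $14,515.32
Per month = $14,515.32 / 12 = $1,209.61
Cushion = 2 × $1,209.61 = $2,419.22
Surplus = $3,027.79 − $2,419.22 = $608.57

$608.57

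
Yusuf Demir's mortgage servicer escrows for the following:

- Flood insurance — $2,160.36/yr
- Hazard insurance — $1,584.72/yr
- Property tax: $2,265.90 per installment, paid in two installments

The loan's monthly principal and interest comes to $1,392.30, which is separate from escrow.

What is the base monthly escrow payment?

$689.74

Flood insurance = $2,160.36 annually
Hazard insurance = $1,584.72 annually
Property tax = $2,265.90 × 2 = $4,531.80 annually
Total per year = $8,276.88
Base monthly escrow = $8,276.88 ÷ 12 = $689.74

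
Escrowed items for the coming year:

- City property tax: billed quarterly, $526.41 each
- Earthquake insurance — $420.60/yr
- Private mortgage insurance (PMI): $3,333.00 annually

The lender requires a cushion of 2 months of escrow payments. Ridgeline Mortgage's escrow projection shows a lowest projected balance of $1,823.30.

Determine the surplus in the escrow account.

City property tax — $526.41 × 4 = $2,105.64
Earthquake insurance — $420.60
Private mortgage insurance (PMI) — $3,333.00
Annual escrow total = $5,859.24
Monthly = $5,859.24 / 12 = $488.27
Required cushion = 2 × $488.27 = $976.54
Excess over cushion: $1,823.30 − $976.54 = $846.76

$846.76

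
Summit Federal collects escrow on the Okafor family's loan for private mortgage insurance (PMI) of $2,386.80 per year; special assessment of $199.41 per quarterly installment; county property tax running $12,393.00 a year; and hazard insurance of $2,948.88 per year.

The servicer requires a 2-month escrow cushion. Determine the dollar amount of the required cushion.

Private mortgage insurance (PMI) — $2,386.80 per year
Special assessment — $199.41 × 4 = $797.64 per year
County property tax — $12,393.00 per year
Hazard insurance — $2,948.88 per year
Annual escrow total = $2,386.80 + $797.64 + $12,393.00 + $2,948.88 = $18,526.32
Per month = $18,526.32 / 12 = $1,543.86
Required cushion = 2 × $1,543.86 = $3,087.72

$3,087.72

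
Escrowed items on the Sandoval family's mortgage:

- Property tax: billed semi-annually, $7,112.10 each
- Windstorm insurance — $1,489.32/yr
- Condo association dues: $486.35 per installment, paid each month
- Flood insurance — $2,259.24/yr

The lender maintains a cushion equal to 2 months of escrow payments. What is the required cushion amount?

$3,968.16

Property tax = $7,112.10 × 2 = $14,224.20 per year
Windstorm insurance = $1,489.32 per year
Condo association dues = $486.35 × 12 = $5,836.20 per year
Flood insurance = $2,259.24 per year
Annual escrow total = $14,224.20 + $1,489.32 + $5,836.20 + $2,259.24 = $23,808.96
Monthly = $23,808.96 ÷ 12 = $1,984.08
Required cushion = 2 × $1,984.08 = $3,968.16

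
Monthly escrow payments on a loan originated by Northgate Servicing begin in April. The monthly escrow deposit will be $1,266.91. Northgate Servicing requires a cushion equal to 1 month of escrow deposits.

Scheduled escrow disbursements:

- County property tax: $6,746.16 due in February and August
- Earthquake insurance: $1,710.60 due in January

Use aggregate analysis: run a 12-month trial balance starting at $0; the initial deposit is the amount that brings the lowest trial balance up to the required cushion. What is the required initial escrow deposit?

$2,533.82

Cushion = 1 × $1,266.91 = $1,266.91
Trial balance (start $0, +$1,266.91 each month, − disbursements):
  Apr: +$1,266.91 → $1,266.91
  May: +$1,266.91 → $2,533.82
  Jun: +$1,266.91 → $3,800.73
  Jul: +$1,266.91 → $5,067.64
  Aug: +$1,266.91 − $6,746.16 → -$411.61
  Sep: +$1,266.91 → $855.30
  Oct: +$1,266.91 → $2,122.21
  Nov: +$1,266.91 → $3,389.12
  Dec: +$1,266.91 → $4,656.03
  Jan: +$1,266.91 − $1,710.60 → $4,212.34
  Feb: +$1,266.91 − $6,746.16 → -$1,266.91
  Mar: +$1,266.91 → $0.00
Lowest trial balance = -$1,266.91 (Feb)
Initial deposit = cushion − low point = $1,266.91 − (-$1,266.91) = $2,533.82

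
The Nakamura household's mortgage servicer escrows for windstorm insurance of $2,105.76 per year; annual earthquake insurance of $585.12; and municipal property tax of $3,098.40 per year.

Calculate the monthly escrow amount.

Windstorm insurance — $2,105.76/yr
Earthquake insurance — $585.12/yr
Municipal property tax — $3,098.40/yr
Annual escrow total = $5,789.28
Per month = $5,789.28 ÷ 12 = $482.44

$482.44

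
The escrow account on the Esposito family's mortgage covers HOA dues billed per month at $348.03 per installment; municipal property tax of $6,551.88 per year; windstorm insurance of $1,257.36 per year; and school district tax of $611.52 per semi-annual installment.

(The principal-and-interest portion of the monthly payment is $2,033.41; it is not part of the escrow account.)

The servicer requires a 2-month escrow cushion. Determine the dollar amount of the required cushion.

HOA dues = $348.03 × 12 = $4,176.36 per year
Municipal property tax = $6,551.88 per year
Windstorm insurance = $1,257.36 per year
School district tax = $611.52 × 2 = $1,223.04 per year
Total per year = $4,176.36 + $6,551.88 + $1,257.36 + $1,223.04 = $13,208.64
Monthly escrow = $13,208.64 / 12 = $1,100.72
Cushion = 2 × $1,100.72 = $2,201.44

$2,201.44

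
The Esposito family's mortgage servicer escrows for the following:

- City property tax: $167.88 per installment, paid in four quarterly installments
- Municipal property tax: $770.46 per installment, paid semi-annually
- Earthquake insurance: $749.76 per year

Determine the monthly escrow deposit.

$246.85

City property tax — $167.88 × 4 = $671.52/yr
Municipal property tax — $770.46 × 2 = $1,540.92/yr
Earthquake insurance — $749.76/yr
Total per year = $671.52 + $1,540.92 + $749.76 = $2,962.20
Monthly = $2,962.20 ÷ 12 = $246.85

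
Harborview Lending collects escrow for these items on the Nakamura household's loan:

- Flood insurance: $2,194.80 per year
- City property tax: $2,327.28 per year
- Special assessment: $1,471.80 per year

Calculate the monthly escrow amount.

Flood insurance = $2,194.80
City property tax = $2,327.28
Special assessment = $1,471.80
Combined annual = $5,993.88
Per month = $5,993.88 ÷ 12 = $499.49

$499.49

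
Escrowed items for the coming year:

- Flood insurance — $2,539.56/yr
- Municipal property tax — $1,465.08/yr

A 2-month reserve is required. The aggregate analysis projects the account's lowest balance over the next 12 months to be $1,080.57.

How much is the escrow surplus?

Flood insurance = $2,539.56 annually
Municipal property tax = $1,465.08 annually
Yearly total = $4,004.64
Monthly = $4,004.64 / 12 = $333.72
Required cushion = 2 × $333.72 = $667.44
Excess over cushion: $1,080.57 − $667.44 = $413.13

$413.13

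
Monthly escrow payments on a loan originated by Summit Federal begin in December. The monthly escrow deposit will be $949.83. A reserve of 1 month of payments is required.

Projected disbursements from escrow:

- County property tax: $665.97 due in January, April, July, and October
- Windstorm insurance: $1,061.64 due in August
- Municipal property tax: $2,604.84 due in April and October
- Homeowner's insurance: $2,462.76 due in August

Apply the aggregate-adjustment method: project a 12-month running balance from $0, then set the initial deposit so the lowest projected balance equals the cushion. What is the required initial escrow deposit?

Cushion = 1 × $949.83 = $949.83
Trial balance (start $0, +$949.83 each month, − disbursements):
  Dec: +$949.83 → $949.83
  Jan: +$949.83 − $665.97 → $1,233.69
  Feb: +$949.83 → $2,183.52
  Mar: +$949.83 → $3,133.35
  Apr: +$949.83 − $3,270.81 → $812.37
  May: +$949.83 → $1,762.20
  Jun: +$949.83 → $2,712.03
  Jul: +$949.83 − $665.97 → $2,995.89
  Aug: +$949.83 − $3,524.40 → $421.32
  Sep: +$949.83 → $1,371.15
  Oct: +$949.83 − $3,270.81 → -$949.83
  Nov: +$949.83 → $0.00
Lowest trial balance = -$949.83 (Oct)
Initial deposit = cushion − low point = $949.83 − (-$949.83) = $1,899.66

$1,899.66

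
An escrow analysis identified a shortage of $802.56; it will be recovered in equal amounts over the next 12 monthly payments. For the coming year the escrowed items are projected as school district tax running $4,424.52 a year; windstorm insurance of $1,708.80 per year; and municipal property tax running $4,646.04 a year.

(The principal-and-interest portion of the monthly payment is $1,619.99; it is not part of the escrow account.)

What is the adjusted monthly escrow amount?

$965.16

School district tax — $4,424.52/yr
Windstorm insurance — $1,708.80/yr
Municipal property tax — $4,646.04/yr
Total per year = $4,424.52 + $1,708.80 + $4,646.04 = $10,779.36
Monthly = $10,779.36 / 12 = $898.28
Shortage spread = $802.56 / 12 = $66.88/mo
Adjusted monthly = $898.28 + $66.88 = $965.16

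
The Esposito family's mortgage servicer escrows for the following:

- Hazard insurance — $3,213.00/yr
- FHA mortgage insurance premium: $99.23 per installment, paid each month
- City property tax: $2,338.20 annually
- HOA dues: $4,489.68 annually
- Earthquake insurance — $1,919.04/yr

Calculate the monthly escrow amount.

$1,095.89

Hazard insurance = $3,213.00 per year
FHA mortgage insurance premium = $99.23 × 12 = $1,190.76 per year
City property tax = $2,338.20 per year
HOA dues = $4,489.68 per year
Earthquake insurance = $1,919.04 per year
Combined annual = $3,213.00 + $1,190.76 + $2,338.20 + $4,489.68 + $1,919.04 = $13,150.68
Monthly = $13,150.68 ÷ 12 = $1,095.89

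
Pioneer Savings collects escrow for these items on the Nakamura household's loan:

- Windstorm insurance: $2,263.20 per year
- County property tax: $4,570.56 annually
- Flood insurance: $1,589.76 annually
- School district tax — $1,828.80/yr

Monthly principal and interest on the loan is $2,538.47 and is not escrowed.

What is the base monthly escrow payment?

Windstorm insurance: $2,263.20 per year
County property tax: $4,570.56 per year
Flood insurance: $1,589.76 per year
School district tax: $1,828.80 per year
Annual escrow total = $10,252.32
Base monthly escrow = $10,252.32 / 12 = $854.36

$854.36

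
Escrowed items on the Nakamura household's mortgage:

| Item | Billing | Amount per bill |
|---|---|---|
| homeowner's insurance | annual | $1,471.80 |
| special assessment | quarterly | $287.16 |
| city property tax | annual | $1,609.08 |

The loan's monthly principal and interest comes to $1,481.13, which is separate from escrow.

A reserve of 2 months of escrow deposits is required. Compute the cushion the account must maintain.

$704.92

Homeowner's insurance = $1,471.80 annually
Special assessment = $287.16 × 4 = $1,148.64 annually
City property tax = $1,609.08 annually
Total per year = $1,471.80 + $1,148.64 + $1,609.08 = $4,229.52
Per month = $4,229.52 ÷ 12 = $352.46
Cushion = 2 × $352.46 = $704.92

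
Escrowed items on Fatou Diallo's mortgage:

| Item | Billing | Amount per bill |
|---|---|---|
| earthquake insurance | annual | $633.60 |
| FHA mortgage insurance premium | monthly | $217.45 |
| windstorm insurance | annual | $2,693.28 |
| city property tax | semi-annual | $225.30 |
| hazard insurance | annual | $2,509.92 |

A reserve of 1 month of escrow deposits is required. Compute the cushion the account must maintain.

$741.40

Earthquake insurance: $633.60
FHA mortgage insurance premium: $217.45 × 12 = $2,609.40
Windstorm insurance: $2,693.28
City property tax: $225.30 × 2 = $450.60
Hazard insurance: $2,509.92
Combined annual = $633.60 + $2,609.40 + $2,693.28 + $450.60 + $2,509.92 = $8,896.80
Per month = $8,896.80 ÷ 12 = $741.40
Required cushion = 1 × $741.40 = $741.40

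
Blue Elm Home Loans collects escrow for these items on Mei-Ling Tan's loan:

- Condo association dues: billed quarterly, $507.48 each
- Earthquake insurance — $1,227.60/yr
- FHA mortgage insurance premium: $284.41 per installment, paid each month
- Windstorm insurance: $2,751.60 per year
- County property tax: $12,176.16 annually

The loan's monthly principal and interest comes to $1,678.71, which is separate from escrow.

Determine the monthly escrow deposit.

Condo association dues — $507.48 × 4 = $2,029.92 per year
Earthquake insurance — $1,227.60 per year
FHA mortgage insurance premium — $284.41 × 12 = $3,412.92 per year
Windstorm insurance — $2,751.60 per year
County property tax — $12,176.16 per year
Total per year = $21,598.20
Monthly escrow = $21,598.20 ÷ 12 = $1,799.85

$1,799.85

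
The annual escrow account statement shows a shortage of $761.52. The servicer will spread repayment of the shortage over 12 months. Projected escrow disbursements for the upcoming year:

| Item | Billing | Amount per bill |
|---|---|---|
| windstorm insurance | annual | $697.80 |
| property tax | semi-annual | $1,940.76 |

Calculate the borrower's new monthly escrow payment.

$445.07

Windstorm insurance: $697.80 per year
Property tax: $1,940.76 × 2 = $3,881.52 per year
Total per year = $4,579.32
Monthly = $4,579.32 / 12 = $381.61
Shortage spread = $761.52 / 12 = $63.46/mo
New monthly escrow = $381.61 + $63.46 = $445.07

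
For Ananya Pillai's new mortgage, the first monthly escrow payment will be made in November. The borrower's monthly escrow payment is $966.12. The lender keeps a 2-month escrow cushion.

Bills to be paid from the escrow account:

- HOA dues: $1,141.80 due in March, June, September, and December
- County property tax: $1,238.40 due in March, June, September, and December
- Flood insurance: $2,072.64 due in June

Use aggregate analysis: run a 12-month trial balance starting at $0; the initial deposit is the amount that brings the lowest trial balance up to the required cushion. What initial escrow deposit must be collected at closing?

Cushion = 2 × $966.12 = $1,932.24
Trial balance (start $0, +$966.12 each month, − disbursements):
  Nov: +$966.12 → $966.12
  Dec: +$966.12 − $2,380.20 → -$447.96
  Jan: +$966.12 → $518.16
  Feb: +$966.12 → $1,484.28
  Mar: +$966.12 − $2,380.20 → $70.20
  Apr: +$966.12 → $1,036.32
  May: +$966.12 → $2,002.44
  Jun: +$966.12 − $4,452.84 → -$1,484.28
  Jul: +$966.12 → -$518.16
  Aug: +$966.12 → $447.96
  Sep: +$966.12 − $2,380.20 → -$966.12
  Oct: +$966.12 → $0.00
Lowest trial balance = -$1,484.28 (Jun)
Initial deposit = cushion − low point = $1,932.24 − (-$1,484.28) = $3,416.52

$3,416.52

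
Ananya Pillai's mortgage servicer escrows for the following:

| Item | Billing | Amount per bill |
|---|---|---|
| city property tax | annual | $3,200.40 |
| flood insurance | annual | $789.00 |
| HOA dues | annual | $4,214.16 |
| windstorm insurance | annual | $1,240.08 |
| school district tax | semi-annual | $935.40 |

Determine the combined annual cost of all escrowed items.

$11,314.44

City property tax = $3,200.40
Flood insurance = $789.00
HOA dues = $4,214.16
Windstorm insurance = $1,240.08
School district tax = $935.40 × 2 = $1,870.80
Annual escrow total = $11,314.44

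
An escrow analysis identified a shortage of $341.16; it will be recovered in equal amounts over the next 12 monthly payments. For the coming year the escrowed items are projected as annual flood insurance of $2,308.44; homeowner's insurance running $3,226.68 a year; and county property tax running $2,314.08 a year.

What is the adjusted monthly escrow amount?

Flood insurance = $2,308.44 per year
Homeowner's insurance = $3,226.68 per year
County property tax = $2,314.08 per year
Yearly total = $7,849.20
Per month = $7,849.20 ÷ 12 = $654.10
Shortage spread = $341.16 / 12 = $28.43/mo
New monthly escrow = $654.10 + $28.43 = $682.53

$682.53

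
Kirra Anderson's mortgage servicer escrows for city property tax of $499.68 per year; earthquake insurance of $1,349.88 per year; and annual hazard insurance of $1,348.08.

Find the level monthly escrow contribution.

$266.47

City property tax: $499.68 annually
Earthquake insurance: $1,349.88 annually
Hazard insurance: $1,348.08 annually
Total annual escrow = $499.68 + $1,349.88 + $1,348.08 = $3,197.64
Per month = $3,197.64 / 12 = $266.47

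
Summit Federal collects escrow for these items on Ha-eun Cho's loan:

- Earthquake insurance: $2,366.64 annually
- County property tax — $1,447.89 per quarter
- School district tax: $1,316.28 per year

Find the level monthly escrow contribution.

Earthquake insurance: $2,366.64/yr
County property tax: $1,447.89 × 4 = $5,791.56/yr
School district tax: $1,316.28/yr
Total annual escrow = $9,474.48
Monthly = $9,474.48 ÷ 12 = $789.54

$789.54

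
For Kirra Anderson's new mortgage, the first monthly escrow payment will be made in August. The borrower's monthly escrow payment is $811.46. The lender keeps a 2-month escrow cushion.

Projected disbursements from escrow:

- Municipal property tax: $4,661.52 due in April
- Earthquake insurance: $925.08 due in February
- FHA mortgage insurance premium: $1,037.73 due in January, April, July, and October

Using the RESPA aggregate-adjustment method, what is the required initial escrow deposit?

Cushion = 2 × $811.46 = $1,622.92
Trial balance (start $0, +$811.46 each month, − disbursements):
  Aug: +$811.46 → $811.46
  Sep: +$811.46 → $1,622.92
  Oct: +$811.46 − $1,037.73 → $1,396.65
  Nov: +$811.46 → $2,208.11
  Dec: +$811.46 → $3,019.57
  Jan: +$811.46 − $1,037.73 → $2,793.30
  Feb: +$811.46 − $925.08 → $2,679.68
  Mar: +$811.46 → $3,491.14
  Apr: +$811.46 − $5,699.25 → -$1,396.65
  May: +$811.46 → -$585.19
  Jun: +$811.46 → $226.27
  Jul: +$811.46 − $1,037.73 → $0.00
Lowest trial balance = -$1,396.65 (Apr)
Initial deposit = cushion − low point = $1,622.92 − (-$1,396.65) = $3,019.57

$3,019.57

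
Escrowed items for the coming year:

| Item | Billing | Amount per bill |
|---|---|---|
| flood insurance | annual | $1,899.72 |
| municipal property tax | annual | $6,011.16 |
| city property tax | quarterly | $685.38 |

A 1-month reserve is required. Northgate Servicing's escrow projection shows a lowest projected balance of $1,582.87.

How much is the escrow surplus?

$695.17

Flood insurance = $1,899.72 annually
Municipal property tax = $6,011.16 annually
City property tax = $685.38 × 4 = $2,741.52 annually
Yearly total = $10,652.40
Per month = $10,652.40 ÷ 12 = $887.70
Required cushion = 1 × $887.70 = $887.70
Surplus = $1,582.87 − $887.70 = $695.17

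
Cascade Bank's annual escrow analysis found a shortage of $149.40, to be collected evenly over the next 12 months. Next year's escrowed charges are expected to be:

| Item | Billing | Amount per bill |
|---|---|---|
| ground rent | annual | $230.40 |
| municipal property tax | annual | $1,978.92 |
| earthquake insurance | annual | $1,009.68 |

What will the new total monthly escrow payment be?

Ground rent — $230.40
Municipal property tax — $1,978.92
Earthquake insurance — $1,009.68
Combined annual = $230.40 + $1,978.92 + $1,009.68 = $3,219.00
Per month = $3,219.00 / 12 = $268.25
Shortage spread = $149.40 ÷ 12 = $12.45/mo
New monthly escrow = $268.25 + $12.45 = $280.70

$280.70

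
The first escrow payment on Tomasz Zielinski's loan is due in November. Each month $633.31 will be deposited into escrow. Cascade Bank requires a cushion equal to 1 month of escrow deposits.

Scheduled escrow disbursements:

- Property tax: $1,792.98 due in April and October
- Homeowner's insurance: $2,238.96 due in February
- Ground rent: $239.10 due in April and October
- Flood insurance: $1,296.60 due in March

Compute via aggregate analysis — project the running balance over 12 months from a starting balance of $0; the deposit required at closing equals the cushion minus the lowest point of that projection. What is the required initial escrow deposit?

$2,401.09

Cushion = 1 × $633.31 = $633.31
Trial balance (start $0, +$633.31 each month, − disbursements):
  Nov: +$633.31 → $633.31
  Dec: +$633.31 → $1,266.62
  Jan: +$633.31 → $1,899.93
  Feb: +$633.31 − $2,238.96 → $294.28
  Mar: +$633.31 − $1,296.60 → -$369.01
  Apr: +$633.31 − $2,032.08 → -$1,767.78
  May: +$633.31 → -$1,134.47
  Jun: +$633.31 → -$501.16
  Jul: +$633.31 → $132.15
  Aug: +$633.31 → $765.46
  Sep: +$633.31 → $1,398.77
  Oct: +$633.31 − $2,032.08 → $0.00
Lowest trial balance = -$1,767.78 (Apr)
Initial deposit = cushion − low point = $633.31 − (-$1,767.78) = $2,401.09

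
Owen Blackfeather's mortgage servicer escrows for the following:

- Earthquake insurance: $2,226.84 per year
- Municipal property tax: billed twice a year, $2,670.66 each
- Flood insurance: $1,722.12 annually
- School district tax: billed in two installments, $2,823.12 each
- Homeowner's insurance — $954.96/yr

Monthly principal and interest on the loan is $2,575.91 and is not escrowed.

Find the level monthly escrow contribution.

$1,324.29

Earthquake insurance = $2,226.84 per year
Municipal property tax = $2,670.66 × 2 = $5,341.32 per year
Flood insurance = $1,722.12 per year
School district tax = $2,823.12 × 2 = $5,646.24 per year
Homeowner's insurance = $954.96 per year
Yearly total = $2,226.84 + $5,341.32 + $1,722.12 + $5,646.24 + $954.96 = $15,891.48
Base monthly escrow = $15,891.48 ÷ 12 = $1,324.29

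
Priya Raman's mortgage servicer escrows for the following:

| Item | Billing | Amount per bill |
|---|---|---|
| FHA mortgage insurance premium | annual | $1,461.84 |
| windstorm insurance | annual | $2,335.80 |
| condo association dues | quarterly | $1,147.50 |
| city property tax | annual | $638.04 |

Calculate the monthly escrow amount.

FHA mortgage insurance premium: $1,461.84
Windstorm insurance: $2,335.80
Condo association dues: $1,147.50 × 4 = $4,590.00
City property tax: $638.04
Total per year = $9,025.68
Per month = $9,025.68 ÷ 12 = $752.14

$752.14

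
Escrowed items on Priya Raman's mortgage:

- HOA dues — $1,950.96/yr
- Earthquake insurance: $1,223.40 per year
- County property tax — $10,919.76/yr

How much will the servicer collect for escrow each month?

$1,174.51

HOA dues = $1,950.96
Earthquake insurance = $1,223.40
County property tax = $10,919.76
Total annual escrow = $14,094.12
Monthly escrow = $14,094.12 / 12 = $1,174.51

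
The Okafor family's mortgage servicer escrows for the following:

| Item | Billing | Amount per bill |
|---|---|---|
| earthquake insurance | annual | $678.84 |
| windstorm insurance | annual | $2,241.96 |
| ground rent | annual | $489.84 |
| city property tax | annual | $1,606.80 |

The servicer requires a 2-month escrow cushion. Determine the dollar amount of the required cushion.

Earthquake insurance — $678.84
Windstorm insurance — $2,241.96
Ground rent — $489.84
City property tax — $1,606.80
Combined annual = $678.84 + $2,241.96 + $489.84 + $1,606.80 = $5,017.44
Monthly = $5,017.44 ÷ 12 = $418.12
Reserve = 2 × $418.12 = $836.24

$836.24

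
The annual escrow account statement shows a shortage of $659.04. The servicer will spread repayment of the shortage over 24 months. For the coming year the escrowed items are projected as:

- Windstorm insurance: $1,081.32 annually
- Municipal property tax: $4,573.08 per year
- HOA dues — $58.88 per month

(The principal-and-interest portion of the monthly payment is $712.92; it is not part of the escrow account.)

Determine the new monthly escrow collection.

Windstorm insurance: $1,081.32 annually
Municipal property tax: $4,573.08 annually
HOA dues: $58.88 × 12 = $706.56 annually
Total annual escrow = $1,081.32 + $4,573.08 + $706.56 = $6,360.96
Monthly escrow = $6,360.96 / 12 = $530.08
Shortage per month = $659.04 ÷ 24 = $27.46
Adjusted monthly = $530.08 + $27.46 = $557.54

$557.54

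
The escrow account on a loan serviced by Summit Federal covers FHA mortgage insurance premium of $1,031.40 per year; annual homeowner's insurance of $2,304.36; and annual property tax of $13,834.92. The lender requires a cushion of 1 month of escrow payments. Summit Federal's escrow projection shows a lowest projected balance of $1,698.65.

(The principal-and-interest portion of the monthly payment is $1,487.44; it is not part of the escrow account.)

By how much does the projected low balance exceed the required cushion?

$267.76

FHA mortgage insurance premium — $1,031.40/yr
Homeowner's insurance — $2,304.36/yr
Property tax — $13,834.92/yr
Annual escrow total = $1,031.40 + $2,304.36 + $13,834.92 = $17,170.68
Monthly = $17,170.68 / 12 = $1,430.89
Required reserve = 1 × $1,430.89 = $1,430.89
Excess over cushion: $1,698.65 − $1,430.89 = $267.76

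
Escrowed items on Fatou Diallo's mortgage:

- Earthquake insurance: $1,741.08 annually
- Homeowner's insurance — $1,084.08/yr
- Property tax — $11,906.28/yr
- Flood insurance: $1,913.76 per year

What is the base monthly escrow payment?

$1,387.10

Earthquake insurance = $1,741.08/yr
Homeowner's insurance = $1,084.08/yr
Property tax = $11,906.28/yr
Flood insurance = $1,913.76/yr
Total annual escrow = $1,741.08 + $1,084.08 + $11,906.28 + $1,913.76 = $16,645.20
Monthly = $16,645.20 ÷ 12 = $1,387.10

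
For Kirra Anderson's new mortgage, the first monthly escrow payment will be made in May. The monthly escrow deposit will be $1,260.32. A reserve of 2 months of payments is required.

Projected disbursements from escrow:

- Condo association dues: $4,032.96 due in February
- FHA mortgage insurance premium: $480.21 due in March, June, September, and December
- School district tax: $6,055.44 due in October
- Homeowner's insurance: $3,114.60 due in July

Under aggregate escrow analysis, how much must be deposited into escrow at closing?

Cushion = 2 × $1,260.32 = $2,520.64
Trial balance (start $0, +$1,260.32 each month, − disbursements):
  May: +$1,260.32 → $1,260.32
  Jun: +$1,260.32 − $480.21 → $2,040.43
  Jul: +$1,260.32 − $3,114.60 → $186.15
  Aug: +$1,260.32 → $1,446.47
  Sep: +$1,260.32 − $480.21 → $2,226.58
  Oct: +$1,260.32 − $6,055.44 → -$2,568.54
  Nov: +$1,260.32 → -$1,308.22
  Dec: +$1,260.32 − $480.21 → -$528.11
  Jan: +$1,260.32 → $732.21
  Feb: +$1,260.32 − $4,032.96 → -$2,040.43
  Mar: +$1,260.32 − $480.21 → -$1,260.32
  Apr: +$1,260.32 → $0.00
Lowest trial balance = -$2,568.54 (Oct)
Initial deposit = cushion − low point = $2,520.64 − (-$2,568.54) = $5,089.18

$5,089.18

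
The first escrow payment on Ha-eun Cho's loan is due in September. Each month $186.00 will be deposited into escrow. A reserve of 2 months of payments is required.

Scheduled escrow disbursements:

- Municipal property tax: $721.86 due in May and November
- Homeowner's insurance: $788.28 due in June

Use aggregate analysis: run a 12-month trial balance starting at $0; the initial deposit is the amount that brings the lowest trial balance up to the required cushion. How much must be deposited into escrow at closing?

Cushion = 2 × $186.00 = $372.00
Trial balance (start $0, +$186.00 each month, − disbursements):
  Sep: +$186.00 → $186.00
  Oct: +$186.00 → $372.00
  Nov: +$186.00 − $721.86 → -$163.86
  Dec: +$186.00 → $22.14
  Jan: +$186.00 → $208.14
  Feb: +$186.00 → $394.14
  Mar: +$186.00 → $580.14
  Apr: +$186.00 → $766.14
  May: +$186.00 − $721.86 → $230.28
  Jun: +$186.00 − $788.28 → -$372.00
  Jul: +$186.00 → -$186.00
  Aug: +$186.00 → $0.00
Lowest trial balance = -$372.00 (Jun)
Initial deposit = cushion − low point = $372.00 − (-$372.00) = $744.00

$744.00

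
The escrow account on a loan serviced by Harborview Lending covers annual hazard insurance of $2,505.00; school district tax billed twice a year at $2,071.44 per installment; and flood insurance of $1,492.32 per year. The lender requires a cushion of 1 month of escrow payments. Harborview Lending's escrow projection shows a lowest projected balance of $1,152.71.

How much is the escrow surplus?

$474.36

Hazard insurance: $2,505.00/yr
School district tax: $2,071.44 × 2 = $4,142.88/yr
Flood insurance: $1,492.32/yr
Yearly total = $2,505.00 + $4,142.88 + $1,492.32 = $8,140.20
Monthly = $8,140.20 ÷ 12 = $678.35
Cushion = 1 × $678.35 = $678.35
Surplus = $1,152.71 − $678.35 = $474.36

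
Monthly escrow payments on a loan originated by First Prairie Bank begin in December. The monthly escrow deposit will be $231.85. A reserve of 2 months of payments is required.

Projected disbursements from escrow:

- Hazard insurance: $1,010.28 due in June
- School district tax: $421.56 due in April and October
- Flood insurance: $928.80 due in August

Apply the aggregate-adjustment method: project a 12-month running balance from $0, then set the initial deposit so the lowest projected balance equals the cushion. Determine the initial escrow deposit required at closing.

Cushion = 2 × $231.85 = $463.70
Trial balance (start $0, +$231.85 each month, − disbursements):
  Dec: +$231.85 → $231.85
  Jan: +$231.85 → $463.70
  Feb: +$231.85 → $695.55
  Mar: +$231.85 → $927.40
  Apr: +$231.85 − $421.56 → $737.69
  May: +$231.85 → $969.54
  Jun: +$231.85 − $1,010.28 → $191.11
  Jul: +$231.85 → $422.96
  Aug: +$231.85 − $928.80 → -$273.99
  Sep: +$231.85 → -$42.14
  Oct: +$231.85 − $421.56 → -$231.85
  Nov: +$231.85 → $0.00
Lowest trial balance = -$273.99 (Aug)
Initial deposit = cushion − low point = $463.70 − (-$273.99) = $737.69

$737.69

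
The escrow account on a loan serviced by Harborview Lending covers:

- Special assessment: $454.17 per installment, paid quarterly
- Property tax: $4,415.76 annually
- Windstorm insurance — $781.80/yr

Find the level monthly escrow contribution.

Special assessment = $454.17 × 4 = $1,816.68 per year
Property tax = $4,415.76 per year
Windstorm insurance = $781.80 per year
Total annual escrow = $1,816.68 + $4,415.76 + $781.80 = $7,014.24
Monthly = $7,014.24 / 12 = $584.52

$584.52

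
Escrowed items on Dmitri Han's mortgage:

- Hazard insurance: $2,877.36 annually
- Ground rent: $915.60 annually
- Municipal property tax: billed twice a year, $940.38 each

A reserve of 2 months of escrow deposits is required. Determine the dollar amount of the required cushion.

Hazard insurance — $2,877.36 annually
Ground rent — $915.60 annually
Municipal property tax — $940.38 × 2 = $1,880.76 annually
Total per year = $5,673.72
Base monthly escrow = $5,673.72 ÷ 12 = $472.81
Reserve = 2 × $472.81 = $945.62

$945.62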